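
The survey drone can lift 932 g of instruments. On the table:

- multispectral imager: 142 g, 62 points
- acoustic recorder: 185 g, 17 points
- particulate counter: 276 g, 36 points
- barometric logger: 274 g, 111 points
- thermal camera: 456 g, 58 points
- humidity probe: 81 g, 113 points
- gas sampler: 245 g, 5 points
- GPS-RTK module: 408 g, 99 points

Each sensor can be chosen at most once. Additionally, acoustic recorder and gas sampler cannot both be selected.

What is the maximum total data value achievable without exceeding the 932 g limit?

Ranking by ratio (data value/g): humidity probe 1.40, multispectral imager 0.44, barometric logger 0.41.
Multispectral imager + barometric logger + humidity probe + GPS-RTK module uses 905 of the 932 g and totals 385.

385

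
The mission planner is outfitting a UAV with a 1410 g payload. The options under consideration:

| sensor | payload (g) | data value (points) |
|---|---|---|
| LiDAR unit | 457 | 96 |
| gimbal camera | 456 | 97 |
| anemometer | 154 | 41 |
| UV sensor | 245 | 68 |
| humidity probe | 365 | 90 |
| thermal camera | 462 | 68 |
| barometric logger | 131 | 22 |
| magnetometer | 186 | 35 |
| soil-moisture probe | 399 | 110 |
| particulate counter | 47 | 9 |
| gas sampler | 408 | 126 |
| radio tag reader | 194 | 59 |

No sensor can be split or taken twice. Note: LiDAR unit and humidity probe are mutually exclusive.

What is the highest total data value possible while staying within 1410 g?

404

By data value per g: gas sampler 0.31, radio tag reader 0.30, UV sensor 0.28 lead.
The ratio ordering already packs tightly: anemometer + UV sensor + soil-moisture probe + gas sampler + radio tag reader, 1400 g, 404.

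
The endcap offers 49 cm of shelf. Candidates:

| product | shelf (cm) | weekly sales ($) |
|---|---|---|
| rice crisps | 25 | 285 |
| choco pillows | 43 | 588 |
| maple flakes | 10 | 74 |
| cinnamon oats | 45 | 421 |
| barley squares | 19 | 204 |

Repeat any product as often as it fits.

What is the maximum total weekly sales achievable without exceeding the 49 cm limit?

588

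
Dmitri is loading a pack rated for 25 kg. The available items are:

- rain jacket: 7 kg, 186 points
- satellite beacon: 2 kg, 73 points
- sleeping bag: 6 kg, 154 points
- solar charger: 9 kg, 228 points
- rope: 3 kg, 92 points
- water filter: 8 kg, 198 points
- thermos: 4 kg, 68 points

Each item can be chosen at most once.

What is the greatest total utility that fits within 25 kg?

Ranking by ratio (utility/kg): satellite beacon 36.50, rope 30.67, rain jacket 26.57, sleeping bag 25.67.
Greedy by ratio would take rain jacket + satellite beacon + sleeping bag + rope + thermos: 22 kg used, total 573.
Dropping satellite beacon and thermos frees 6 kg; slotting in solar charger (9 kg) lifts the total to 660 at 25 kg.
That's the maximum — no swap from here does better than 660.

660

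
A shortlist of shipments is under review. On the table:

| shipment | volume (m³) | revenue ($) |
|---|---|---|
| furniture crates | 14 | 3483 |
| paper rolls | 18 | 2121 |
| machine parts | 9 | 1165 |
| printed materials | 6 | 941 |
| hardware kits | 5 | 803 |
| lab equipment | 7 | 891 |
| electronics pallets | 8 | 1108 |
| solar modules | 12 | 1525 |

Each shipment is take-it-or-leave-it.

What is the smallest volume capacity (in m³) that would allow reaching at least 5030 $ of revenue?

Minimise m³ subject to total revenue ≥ 5030.
furniture crates + printed materials + hardware kits: 5227 revenue at 25 m³.
Any bundle with less than 25 m³ falls short of 5030.

25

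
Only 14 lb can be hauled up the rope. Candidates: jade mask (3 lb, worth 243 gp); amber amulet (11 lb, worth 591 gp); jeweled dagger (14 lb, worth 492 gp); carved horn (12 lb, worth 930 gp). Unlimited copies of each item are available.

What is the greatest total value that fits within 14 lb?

972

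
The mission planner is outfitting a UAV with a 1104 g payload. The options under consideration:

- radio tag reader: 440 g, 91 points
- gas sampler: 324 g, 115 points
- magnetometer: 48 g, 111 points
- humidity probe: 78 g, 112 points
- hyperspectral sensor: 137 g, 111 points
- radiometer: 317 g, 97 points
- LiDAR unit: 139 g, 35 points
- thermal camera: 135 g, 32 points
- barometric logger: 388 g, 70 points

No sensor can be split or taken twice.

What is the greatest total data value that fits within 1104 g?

Ranking by ratio (data value/g): magnetometer 2.31, humidity probe 1.44, hyperspectral sensor 0.81, gas sampler 0.35.
Best packing: gas sampler + magnetometer + humidity probe + hyperspectral sensor + radiometer + LiDAR unit — 1043 g, 581 total.

581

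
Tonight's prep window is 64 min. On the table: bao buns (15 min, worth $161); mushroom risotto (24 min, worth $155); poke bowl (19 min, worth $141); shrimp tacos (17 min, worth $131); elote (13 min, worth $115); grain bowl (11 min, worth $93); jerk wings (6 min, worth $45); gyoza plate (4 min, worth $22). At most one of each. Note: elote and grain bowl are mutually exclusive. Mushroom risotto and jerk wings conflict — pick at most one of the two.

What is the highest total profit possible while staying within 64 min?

Density check — bao buns 10.73, elote 8.85, grain bowl 8.45 are the best per min.
Taking bao buns + poke bowl + shrimp tacos + elote: 64 min used, 548 in profit.

548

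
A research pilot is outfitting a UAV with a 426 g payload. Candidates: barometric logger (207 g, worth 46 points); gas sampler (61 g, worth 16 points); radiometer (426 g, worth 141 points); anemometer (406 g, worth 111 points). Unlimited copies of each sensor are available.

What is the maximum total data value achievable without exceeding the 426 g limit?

141

By data value per g: radiometer 0.33, anemometer 0.27, gas sampler 0.26 lead.
Radiometer uses 426 of the 426 g and totals 141.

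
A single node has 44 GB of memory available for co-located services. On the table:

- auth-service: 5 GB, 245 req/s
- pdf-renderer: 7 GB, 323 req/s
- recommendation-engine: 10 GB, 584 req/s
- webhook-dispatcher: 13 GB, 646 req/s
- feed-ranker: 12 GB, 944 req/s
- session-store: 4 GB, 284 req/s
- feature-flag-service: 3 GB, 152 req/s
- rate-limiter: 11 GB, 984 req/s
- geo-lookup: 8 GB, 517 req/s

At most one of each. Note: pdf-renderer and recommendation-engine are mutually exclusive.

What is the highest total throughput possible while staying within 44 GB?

3181

Density check — rate-limiter 89.45, feed-ranker 78.67, session-store 71.00, geo-lookup 64.62 are the best per GB.
Greedy by ratio would take auth-service + feed-ranker + session-store + feature-flag-service + rate-limiter + geo-lookup: 43 GB used, total 3126.
Dropping auth-service and session-store frees 9 GB; slotting in recommendation-engine (10 GB) lifts the total to 3181 at 44 GB.
The closest alternative, auth-service + feed-ranker + session-store + feature-flag-service + rate-limiter + geo-lookup, reaches only 3126.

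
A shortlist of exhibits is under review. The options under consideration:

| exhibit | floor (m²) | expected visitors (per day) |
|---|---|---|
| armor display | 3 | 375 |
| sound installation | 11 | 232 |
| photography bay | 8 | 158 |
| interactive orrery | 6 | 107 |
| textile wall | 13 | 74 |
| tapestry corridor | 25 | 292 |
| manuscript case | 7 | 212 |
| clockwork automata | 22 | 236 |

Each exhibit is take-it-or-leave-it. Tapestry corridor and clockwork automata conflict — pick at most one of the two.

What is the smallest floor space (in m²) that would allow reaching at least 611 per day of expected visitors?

16

Need the lightest bundle worth ≥ 611.
armor display + interactive orrery + manuscript case: 694 expected visitors at 16 m².
No combination under 16 m² hits 611.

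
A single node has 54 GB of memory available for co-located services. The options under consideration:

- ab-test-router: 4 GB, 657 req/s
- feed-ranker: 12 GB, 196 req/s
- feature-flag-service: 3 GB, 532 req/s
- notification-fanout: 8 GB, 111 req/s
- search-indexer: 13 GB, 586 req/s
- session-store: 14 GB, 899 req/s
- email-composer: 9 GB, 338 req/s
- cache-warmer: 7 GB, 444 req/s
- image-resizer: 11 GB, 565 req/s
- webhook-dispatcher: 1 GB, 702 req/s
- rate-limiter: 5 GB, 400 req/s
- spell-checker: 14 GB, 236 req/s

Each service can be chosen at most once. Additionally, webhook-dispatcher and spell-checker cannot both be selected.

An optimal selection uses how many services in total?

Best achievable throughput is 4537.
ab-test-router + feature-flag-service + session-store + email-composer + cache-warmer + image-resizer + webhook-dispatcher + rate-limiter hits 4537 at 54 GB.
Any selection reaching 4537 contains exactly 8 services.

8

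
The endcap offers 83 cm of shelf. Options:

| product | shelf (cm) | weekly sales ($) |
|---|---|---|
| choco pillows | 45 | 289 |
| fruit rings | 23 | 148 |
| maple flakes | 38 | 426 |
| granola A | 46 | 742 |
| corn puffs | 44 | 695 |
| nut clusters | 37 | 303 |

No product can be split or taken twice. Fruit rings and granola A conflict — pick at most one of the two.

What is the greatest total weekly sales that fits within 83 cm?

1121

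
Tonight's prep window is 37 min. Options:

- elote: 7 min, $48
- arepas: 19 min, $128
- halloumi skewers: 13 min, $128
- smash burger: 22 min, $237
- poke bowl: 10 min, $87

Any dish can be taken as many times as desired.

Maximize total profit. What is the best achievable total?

365

Density check — smash burger 10.77, halloumi skewers 9.85, poke bowl 8.70 are the best per min.
Best packing: halloumi skewers + smash burger — 35 min, 365 total.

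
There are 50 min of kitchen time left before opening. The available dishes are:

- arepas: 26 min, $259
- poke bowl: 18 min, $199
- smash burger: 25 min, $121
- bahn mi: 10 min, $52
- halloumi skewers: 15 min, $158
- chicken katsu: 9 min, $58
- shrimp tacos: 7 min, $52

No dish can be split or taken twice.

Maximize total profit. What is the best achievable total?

475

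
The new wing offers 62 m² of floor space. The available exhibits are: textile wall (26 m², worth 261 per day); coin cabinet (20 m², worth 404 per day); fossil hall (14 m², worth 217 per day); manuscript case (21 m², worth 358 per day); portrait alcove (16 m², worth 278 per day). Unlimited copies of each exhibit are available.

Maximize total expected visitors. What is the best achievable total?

1212

Ranking by ratio (expected visitors/m²): coin cabinet 20.20, portrait alcove 17.38, manuscript case 17.05, fossil hall 15.50.
The ratio ordering already packs tightly: 3×coin cabinet, 60 m², 1212.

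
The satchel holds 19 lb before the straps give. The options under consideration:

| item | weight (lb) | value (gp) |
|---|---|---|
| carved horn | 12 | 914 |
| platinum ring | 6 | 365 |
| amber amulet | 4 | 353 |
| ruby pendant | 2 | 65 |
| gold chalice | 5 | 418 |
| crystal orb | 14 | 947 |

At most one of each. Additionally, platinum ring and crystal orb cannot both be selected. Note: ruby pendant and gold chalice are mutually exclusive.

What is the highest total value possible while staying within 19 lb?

1365

Density check — amber amulet 88.25, gold chalice 83.60, carved horn 76.17 are the best per lb.
Gold chalice + crystal orb uses 19 of the 19 lb and totals 1365.
Runner-up carved horn + amber amulet + ruby pendant tops out at 1332.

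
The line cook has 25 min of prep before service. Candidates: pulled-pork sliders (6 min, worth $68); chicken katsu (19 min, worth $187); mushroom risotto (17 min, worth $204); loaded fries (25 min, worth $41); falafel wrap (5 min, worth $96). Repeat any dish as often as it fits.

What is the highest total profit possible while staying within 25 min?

480

Best packing: 5×falafel wrap — 25 min, 480 total.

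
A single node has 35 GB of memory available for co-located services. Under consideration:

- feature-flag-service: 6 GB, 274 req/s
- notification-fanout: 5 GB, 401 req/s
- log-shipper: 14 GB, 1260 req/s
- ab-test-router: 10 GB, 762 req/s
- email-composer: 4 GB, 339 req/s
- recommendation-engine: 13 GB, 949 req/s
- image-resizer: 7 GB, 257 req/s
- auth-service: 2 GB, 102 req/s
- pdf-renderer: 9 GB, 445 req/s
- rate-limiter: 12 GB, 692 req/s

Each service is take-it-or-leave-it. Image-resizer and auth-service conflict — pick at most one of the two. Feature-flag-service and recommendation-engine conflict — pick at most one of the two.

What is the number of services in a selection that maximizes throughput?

5

The maximum throughput within 35 GB is 2864.
For example notification-fanout + log-shipper + ab-test-router + email-composer + auth-service achieves it, using 35 GB.
Any selection reaching 2864 contains exactly 5 services.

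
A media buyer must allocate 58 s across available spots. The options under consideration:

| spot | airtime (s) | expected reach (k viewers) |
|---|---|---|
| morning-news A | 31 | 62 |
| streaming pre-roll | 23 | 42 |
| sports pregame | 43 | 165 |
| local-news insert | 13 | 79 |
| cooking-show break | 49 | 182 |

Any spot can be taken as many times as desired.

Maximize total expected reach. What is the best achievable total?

316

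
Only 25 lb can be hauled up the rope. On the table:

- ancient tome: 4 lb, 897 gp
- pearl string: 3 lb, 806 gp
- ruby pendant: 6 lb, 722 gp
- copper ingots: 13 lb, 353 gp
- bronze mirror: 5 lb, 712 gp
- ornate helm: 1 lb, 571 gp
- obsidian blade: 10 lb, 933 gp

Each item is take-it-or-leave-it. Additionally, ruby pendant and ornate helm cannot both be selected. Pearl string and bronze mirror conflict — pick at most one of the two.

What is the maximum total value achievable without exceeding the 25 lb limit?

Density check — ornate helm 571.00, pearl string 268.67, ancient tome 224.25, bronze mirror 142.40 are the best per lb.
Ancient tome + pearl string + ruby pendant + obsidian blade uses 23 of the 25 lb and totals 3358.
Every other selection either busts 25 lb or breaks a pairing rule or fails to beat 3358.

3358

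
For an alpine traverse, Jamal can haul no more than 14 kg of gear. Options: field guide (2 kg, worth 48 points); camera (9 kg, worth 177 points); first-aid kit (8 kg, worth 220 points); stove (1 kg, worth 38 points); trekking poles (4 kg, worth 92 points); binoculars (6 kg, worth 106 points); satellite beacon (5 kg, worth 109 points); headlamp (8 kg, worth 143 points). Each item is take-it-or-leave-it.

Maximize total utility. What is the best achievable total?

367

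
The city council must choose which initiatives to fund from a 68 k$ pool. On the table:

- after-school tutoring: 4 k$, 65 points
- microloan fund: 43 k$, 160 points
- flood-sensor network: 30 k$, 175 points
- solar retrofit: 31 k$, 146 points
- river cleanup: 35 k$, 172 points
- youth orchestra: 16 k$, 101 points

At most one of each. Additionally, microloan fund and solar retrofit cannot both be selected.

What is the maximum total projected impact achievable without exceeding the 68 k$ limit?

Filling by ratio: after-school tutoring + flood-sensor network + youth orchestra for 341, with 18 k$ left unused.
Replace youth orchestra with solar retrofit: the trade gains 45 net, giving 386 at 65 k$.
Next best is flood-sensor network + river cleanup at 347 (65 k$) — short by 39.

386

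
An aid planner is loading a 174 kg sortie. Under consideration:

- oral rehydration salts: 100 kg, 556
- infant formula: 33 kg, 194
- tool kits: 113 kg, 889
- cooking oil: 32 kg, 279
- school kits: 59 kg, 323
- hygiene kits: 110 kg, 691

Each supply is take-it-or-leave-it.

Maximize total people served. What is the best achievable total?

1212

Greedy by ratio would take tool kits + cooking oil: 145 kg used, total 1168.
Dropping cooking oil frees 32 kg; slotting in school kits (59 kg) lifts the total to 1212 at 172 kg.
The spare 2 kg is too small for any remaining supply, and no exchange beats 1212.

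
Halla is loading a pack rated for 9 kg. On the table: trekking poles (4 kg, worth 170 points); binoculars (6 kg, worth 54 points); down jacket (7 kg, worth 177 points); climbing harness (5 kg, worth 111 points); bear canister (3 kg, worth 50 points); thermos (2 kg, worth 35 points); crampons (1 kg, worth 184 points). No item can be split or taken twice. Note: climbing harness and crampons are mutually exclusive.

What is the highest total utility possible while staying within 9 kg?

404

A density-first pass picks trekking poles + thermos + crampons — 389 at 7 kg.
Replace thermos with bear canister: the trade gains 15 net, giving 404 at 8 kg.
The spare 1 kg is too small for any remaining item, and no feasible exchange beats 404.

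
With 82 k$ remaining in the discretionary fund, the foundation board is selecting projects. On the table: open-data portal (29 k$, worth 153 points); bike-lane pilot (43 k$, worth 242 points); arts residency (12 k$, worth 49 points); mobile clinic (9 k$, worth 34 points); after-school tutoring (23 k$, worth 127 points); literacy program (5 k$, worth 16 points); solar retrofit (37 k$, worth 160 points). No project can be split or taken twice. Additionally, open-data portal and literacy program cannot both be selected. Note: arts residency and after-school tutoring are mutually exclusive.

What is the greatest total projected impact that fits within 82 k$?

Density check — bike-lane pilot 5.63, after-school tutoring 5.52, open-data portal 5.28, solar retrofit 4.32 are the best per k$.
Open-data portal + bike-lane pilot + mobile clinic uses 81 of the 82 k$ and totals 429.
An exhaustive check of the 128 subsets confirms 429.

429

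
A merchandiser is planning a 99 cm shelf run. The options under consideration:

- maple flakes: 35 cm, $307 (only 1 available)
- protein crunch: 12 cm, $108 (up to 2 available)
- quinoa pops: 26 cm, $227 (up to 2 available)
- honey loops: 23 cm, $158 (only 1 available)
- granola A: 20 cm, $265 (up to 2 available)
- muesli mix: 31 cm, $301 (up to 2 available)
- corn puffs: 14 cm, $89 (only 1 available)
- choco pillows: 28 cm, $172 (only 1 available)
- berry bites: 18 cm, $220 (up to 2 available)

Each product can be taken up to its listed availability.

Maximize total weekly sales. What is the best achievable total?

1128

Taking the top-ratio products first gives protein crunch + 2×granola A + 2×berry bites for 1078 (88 cm).
The 12 cm tied up in protein crunch is better spent on honey loops — total rises to 1128 (99 cm).
No other feasible combination exceeds 1128.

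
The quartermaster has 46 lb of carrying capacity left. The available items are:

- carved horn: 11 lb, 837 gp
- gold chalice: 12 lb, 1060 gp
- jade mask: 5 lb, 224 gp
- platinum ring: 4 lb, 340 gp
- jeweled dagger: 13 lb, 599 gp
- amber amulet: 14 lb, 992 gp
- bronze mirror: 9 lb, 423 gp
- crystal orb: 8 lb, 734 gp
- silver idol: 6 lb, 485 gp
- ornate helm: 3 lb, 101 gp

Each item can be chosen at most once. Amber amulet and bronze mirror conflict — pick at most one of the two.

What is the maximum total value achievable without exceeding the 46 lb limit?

3680

By value per lb: crystal orb 91.75, gold chalice 88.33, platinum ring 85.00, silver idol 80.83 lead.
Best packing: carved horn + gold chalice + jade mask + platinum ring + crystal orb + silver idol — 46 lb, 3680 total.
No other feasible combination exceeds 3680.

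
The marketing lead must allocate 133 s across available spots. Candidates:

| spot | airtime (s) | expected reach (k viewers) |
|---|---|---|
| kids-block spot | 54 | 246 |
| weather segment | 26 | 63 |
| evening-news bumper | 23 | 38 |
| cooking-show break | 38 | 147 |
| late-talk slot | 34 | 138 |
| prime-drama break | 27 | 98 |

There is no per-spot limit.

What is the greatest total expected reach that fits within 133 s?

540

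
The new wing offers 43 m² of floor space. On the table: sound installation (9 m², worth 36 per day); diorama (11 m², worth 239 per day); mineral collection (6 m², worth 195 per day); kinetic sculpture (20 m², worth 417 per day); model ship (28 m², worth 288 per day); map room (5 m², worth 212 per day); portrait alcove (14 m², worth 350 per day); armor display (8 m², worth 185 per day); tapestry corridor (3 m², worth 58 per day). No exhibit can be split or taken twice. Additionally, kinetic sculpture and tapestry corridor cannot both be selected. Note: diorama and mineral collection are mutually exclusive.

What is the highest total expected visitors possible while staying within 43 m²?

1044

The ratio heuristic lands on mineral collection + map room + portrait alcove + armor display + tapestry corridor (1000) but leaves 7 m² idle.
The 6 m² tied up in mineral collection is better spent on diorama — total rises to 1044 (41 m²).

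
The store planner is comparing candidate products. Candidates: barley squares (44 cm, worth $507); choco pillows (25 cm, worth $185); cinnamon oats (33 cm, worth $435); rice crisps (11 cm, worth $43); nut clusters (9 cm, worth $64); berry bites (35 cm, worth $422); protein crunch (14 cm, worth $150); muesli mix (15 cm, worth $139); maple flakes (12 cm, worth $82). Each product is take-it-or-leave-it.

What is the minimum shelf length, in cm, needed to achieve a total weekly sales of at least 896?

Minimise cm subject to total weekly sales ≥ 896.
barley squares + cinnamon oats reaches 942 using 77 cm.
Any bundle with less than 77 cm falls short of 896.

77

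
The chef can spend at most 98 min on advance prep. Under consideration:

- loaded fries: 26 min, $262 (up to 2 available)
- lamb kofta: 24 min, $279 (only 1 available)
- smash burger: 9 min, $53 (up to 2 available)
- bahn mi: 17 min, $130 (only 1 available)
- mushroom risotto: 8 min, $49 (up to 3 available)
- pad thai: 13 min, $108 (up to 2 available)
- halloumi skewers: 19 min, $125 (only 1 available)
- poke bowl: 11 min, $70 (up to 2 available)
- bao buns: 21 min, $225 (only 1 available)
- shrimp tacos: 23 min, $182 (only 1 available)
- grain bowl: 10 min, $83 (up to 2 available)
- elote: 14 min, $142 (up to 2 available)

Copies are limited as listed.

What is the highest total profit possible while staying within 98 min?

Ranking by ratio (profit/min): lamb kofta 11.62, bao buns 10.71, elote 10.14.
The ratio heuristic lands on lamb kofta + pad thai + bao buns + grain bowl + 2×elote (979) but leaves 2 min idle.
Replace pad thai and grain bowl and 2×elote with 2×loaded fries: the trade gains 49 net, giving 1028 at 97 min.

1028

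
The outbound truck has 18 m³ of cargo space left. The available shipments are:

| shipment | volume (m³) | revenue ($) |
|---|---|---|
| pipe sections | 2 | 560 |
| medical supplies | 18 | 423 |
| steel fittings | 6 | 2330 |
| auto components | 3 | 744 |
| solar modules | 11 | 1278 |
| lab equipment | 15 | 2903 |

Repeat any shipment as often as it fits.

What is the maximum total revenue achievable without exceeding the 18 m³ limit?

6990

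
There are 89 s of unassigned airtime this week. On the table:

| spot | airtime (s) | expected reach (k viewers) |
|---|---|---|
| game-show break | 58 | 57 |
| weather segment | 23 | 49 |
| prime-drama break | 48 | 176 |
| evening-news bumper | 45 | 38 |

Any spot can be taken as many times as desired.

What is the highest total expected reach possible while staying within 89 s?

By expected reach per s: prime-drama break 3.67, weather segment 2.13, game-show break 0.98 lead.
The ratio ordering already packs tightly: weather segment + prime-drama break, 71 s, 225.
Every other selection either busts 89 s or fails to beat 225.

225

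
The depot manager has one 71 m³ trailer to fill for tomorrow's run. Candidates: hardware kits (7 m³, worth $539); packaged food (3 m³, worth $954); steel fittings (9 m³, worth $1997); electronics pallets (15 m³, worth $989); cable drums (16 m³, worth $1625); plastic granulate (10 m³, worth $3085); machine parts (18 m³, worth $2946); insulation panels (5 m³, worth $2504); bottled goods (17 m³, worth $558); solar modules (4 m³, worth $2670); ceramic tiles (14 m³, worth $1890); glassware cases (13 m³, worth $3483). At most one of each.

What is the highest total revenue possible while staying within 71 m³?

By revenue per m³: solar modules 667.50, insulation panels 500.80, packaged food 318.00, plastic granulate 308.50 lead.
Best packing: hardware kits + packaged food + steel fittings + plastic granulate + machine parts + insulation panels + solar modules + glassware cases — 69 m³, 18178 total.
The closest alternative, packaged food + steel fittings + plastic granulate + machine parts + insulation panels + solar modules + glassware cases, reaches only 17639.

18178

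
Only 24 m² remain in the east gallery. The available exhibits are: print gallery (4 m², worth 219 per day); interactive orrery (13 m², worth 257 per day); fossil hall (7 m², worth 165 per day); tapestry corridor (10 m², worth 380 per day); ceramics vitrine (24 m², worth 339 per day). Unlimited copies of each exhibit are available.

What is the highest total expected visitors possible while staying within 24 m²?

1314

6×print gallery uses 24 of the 24 m² and totals 1314.
That's the maximum — no swap from here does better than 1314.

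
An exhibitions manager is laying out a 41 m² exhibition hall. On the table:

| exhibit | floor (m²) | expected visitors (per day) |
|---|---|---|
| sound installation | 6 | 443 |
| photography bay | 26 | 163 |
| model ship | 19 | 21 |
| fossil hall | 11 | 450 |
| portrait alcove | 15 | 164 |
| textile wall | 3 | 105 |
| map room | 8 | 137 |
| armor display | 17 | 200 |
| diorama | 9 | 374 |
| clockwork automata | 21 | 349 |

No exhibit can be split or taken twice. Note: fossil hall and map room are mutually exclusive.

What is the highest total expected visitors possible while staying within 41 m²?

1431

Taking sound installation + fossil hall + portrait alcove + diorama: 41 m² used, 1431 in expected visitors.
An exhaustive check of the 1024 subsets confirms 1431.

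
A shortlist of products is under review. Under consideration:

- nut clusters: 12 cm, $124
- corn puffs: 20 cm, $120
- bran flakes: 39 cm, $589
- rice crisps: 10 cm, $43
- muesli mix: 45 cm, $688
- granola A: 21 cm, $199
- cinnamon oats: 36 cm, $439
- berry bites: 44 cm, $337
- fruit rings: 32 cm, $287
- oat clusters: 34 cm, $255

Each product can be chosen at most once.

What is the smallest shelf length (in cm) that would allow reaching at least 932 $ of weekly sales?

75

Look for the lowest-shelf combination reaching 932.
bran flakes + cinnamon oats reaches 1028 using 75 cm.
No combination under 75 cm hits 932.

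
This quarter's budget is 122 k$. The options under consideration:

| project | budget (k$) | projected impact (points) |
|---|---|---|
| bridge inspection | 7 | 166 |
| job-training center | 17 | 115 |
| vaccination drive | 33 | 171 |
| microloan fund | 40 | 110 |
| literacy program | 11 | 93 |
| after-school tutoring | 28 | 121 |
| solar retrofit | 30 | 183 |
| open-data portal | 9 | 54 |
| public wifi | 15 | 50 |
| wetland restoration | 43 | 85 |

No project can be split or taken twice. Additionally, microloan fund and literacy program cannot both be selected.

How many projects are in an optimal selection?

7

Optimal total is 832.
bridge inspection + job-training center + vaccination drive + literacy program + solar retrofit + open-data portal + public wifi hits 832 at 122 k$.
Any selection reaching 832 contains exactly 7 projects.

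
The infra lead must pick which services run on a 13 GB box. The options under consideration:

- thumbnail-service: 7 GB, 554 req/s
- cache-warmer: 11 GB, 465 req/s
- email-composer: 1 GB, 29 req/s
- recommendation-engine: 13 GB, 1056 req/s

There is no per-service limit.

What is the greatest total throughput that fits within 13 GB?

Recommendation-engine uses 13 of the 13 GB and totals 1056.
Nothing else within 13 GB beats 1056.

1056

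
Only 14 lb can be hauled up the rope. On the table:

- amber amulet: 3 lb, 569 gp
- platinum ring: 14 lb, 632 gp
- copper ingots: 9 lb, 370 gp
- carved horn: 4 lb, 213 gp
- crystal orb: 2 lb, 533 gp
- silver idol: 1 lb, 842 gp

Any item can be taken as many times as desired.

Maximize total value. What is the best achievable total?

11788

Best packing: 14×silver idol — 14 lb, 11788 total.
That's the maximum — no swap from here does better than 11788.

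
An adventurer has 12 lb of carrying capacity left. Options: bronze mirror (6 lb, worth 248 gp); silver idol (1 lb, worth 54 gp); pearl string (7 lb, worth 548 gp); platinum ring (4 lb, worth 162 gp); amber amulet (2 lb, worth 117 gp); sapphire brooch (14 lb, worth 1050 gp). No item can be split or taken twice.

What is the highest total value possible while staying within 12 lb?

Filling by ratio: silver idol + pearl string + amber amulet for 719, with 2 lb left unused.
Dropping amber amulet frees 2 lb; slotting in platinum ring (4 lb) lifts the total to 764 at 12 lb.

764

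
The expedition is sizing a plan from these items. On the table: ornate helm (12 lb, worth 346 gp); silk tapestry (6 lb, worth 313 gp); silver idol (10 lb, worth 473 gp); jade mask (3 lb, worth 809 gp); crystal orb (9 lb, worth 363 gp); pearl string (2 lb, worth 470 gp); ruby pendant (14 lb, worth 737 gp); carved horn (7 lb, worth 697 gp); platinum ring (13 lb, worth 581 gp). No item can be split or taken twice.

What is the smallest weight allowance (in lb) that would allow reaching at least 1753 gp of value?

Minimise lb subject to total value ≥ 1753.
Taking jade mask + pearl string + carved horn gives 1976 (≥ 1753) for 12 lb.
Below 12 lb the best achievable stays under 1753.

12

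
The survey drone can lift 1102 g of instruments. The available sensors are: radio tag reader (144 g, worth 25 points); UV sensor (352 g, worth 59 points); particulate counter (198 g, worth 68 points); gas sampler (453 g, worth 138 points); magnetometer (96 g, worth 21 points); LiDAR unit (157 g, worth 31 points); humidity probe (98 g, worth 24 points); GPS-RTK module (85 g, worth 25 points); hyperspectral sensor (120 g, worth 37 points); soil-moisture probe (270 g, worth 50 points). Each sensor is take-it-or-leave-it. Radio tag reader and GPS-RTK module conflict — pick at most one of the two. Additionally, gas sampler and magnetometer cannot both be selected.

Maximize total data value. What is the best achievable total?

299

Density check — particulate counter 0.34, hyperspectral sensor 0.31, gas sampler 0.30 are the best per g.
Taking radio tag reader + particulate counter + gas sampler + LiDAR unit + hyperspectral sensor: 1072 g used, 299 in data value.
Particulate counter + gas sampler + LiDAR unit + GPS-RTK module + hyperspectral sensor matches that 299 at 1013 g; no feasible combination exceeds it.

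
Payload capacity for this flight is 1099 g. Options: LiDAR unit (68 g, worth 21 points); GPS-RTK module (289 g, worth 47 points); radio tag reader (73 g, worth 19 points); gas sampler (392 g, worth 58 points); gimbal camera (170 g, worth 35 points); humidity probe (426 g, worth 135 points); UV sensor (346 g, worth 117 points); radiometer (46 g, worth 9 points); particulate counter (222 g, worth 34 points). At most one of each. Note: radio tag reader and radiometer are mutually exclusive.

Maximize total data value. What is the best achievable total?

Best packing: LiDAR unit + radio tag reader + gimbal camera + humidity probe + UV sensor — 1083 g, 327 total.
No other feasible combination exceeds 327.

327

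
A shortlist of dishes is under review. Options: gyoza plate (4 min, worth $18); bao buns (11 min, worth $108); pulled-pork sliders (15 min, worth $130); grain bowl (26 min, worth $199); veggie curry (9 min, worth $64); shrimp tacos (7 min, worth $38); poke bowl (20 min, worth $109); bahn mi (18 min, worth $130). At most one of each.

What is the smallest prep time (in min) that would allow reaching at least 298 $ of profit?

35

Minimise min subject to total profit ≥ 298.
Taking bao buns + pulled-pork sliders + veggie curry gives 302 (≥ 298) for 35 min.
Any bundle with less than 35 min falls short of 298.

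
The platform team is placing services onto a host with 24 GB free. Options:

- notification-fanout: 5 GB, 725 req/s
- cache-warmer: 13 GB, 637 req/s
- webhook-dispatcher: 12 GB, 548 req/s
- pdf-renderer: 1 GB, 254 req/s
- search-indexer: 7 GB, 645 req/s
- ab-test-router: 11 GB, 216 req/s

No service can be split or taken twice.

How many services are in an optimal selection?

3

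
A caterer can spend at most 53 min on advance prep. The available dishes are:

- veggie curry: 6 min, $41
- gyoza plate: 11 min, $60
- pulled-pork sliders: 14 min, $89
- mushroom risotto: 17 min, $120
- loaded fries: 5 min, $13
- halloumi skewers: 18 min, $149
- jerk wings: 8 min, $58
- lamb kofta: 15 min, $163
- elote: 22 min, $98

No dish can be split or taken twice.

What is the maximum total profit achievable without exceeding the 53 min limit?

442

Taking the top-ratio dishes first gives veggie curry + loaded fries + halloumi skewers + jerk wings + lamb kofta for 424 (52 min).
Dropping loaded fries and jerk wings frees 13 min; slotting in pulled-pork sliders (14 min) lifts the total to 442 at 53 min.
The closest alternative, mushroom risotto + halloumi skewers + lamb kofta, reaches only 432.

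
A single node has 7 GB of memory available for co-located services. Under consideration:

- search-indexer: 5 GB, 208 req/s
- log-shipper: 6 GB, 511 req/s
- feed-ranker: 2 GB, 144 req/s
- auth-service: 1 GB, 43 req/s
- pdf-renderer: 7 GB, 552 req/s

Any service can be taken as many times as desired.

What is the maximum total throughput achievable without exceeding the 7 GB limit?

554

Best packing: log-shipper + auth-service — 7 GB, 554 total.
That's the maximum — no swap from here does better than 554.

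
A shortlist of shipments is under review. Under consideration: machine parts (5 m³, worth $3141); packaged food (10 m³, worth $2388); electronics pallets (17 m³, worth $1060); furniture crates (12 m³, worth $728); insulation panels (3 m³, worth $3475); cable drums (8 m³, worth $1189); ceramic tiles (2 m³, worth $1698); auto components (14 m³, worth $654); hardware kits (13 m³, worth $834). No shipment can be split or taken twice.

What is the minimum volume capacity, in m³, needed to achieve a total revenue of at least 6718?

Look for the lowest-volume combination reaching 6718.
machine parts + insulation panels + ceramic tiles reaches 8314 using 10 m³.
No combination under 10 m³ hits 6718.

10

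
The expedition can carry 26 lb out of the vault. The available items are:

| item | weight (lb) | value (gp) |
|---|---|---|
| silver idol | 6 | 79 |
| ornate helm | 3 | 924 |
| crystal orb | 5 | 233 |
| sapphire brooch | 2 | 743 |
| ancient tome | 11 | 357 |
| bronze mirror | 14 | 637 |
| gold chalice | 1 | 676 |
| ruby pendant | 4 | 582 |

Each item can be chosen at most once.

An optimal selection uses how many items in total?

Best achievable value is 3562.
One optimal bundle: ornate helm + sapphire brooch + bronze mirror + gold chalice + ruby pendant (24 lb).
Every optimal selection uses 5 items.

5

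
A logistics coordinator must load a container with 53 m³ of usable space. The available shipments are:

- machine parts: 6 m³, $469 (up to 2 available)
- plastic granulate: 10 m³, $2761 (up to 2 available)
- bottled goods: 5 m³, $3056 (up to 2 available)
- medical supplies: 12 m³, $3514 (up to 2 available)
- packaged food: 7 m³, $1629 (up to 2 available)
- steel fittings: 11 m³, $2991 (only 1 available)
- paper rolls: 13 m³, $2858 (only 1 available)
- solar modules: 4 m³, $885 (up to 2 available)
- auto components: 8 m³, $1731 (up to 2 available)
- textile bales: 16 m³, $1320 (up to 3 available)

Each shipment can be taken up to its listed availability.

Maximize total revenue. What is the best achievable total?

18139

Filling by ratio: plastic granulate + 2×bottled goods + 2×medical supplies + packaged food for 17530, with 2 m³ left unused.
Replace medical supplies and packaged food with plastic granulate + steel fittings: the trade gains 609 net, giving 18139 at 53 m³.
Nothing else within 53 m³ beats 18139.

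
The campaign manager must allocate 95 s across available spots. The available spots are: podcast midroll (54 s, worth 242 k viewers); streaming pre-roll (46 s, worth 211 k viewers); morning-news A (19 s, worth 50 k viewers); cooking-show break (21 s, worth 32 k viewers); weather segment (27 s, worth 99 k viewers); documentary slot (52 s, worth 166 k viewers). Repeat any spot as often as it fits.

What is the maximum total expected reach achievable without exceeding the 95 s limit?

422

Best packing: 2×streaming pre-roll — 92 s, 422 total.
Nothing else within 95 s beats 422.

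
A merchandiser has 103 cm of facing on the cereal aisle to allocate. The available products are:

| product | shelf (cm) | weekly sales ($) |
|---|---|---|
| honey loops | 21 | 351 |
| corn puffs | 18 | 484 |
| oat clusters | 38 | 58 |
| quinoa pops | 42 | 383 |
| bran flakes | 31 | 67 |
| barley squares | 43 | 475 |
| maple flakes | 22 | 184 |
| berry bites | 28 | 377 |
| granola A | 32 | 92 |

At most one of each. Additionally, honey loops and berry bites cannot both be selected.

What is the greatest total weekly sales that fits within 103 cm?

1402

Honey loops + corn puffs + quinoa pops + maple flakes uses 103 of the 103 cm and totals 1402.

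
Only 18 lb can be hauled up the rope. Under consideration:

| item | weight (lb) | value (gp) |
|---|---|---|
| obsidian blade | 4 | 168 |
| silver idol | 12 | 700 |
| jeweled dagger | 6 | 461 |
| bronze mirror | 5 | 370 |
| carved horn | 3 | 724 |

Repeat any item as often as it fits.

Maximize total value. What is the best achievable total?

4344

By value per lb: carved horn 241.33, jeweled dagger 76.83, bronze mirror 74.00 lead.
6×carved horn uses 18 of the 18 lb and totals 4344.
No other feasible combination exceeds 4344.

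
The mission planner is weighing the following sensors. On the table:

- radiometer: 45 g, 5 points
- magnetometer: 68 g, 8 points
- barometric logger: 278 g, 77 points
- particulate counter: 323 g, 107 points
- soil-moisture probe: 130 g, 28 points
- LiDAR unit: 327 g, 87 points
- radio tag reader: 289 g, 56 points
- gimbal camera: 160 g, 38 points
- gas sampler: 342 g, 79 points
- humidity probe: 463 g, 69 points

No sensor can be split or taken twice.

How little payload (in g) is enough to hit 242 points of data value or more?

891

Minimise g subject to total data value ≥ 242.
Taking barometric logger + particulate counter + soil-moisture probe + gimbal camera gives 250 (≥ 242) for 891 g.
No combination under 891 g hits 242.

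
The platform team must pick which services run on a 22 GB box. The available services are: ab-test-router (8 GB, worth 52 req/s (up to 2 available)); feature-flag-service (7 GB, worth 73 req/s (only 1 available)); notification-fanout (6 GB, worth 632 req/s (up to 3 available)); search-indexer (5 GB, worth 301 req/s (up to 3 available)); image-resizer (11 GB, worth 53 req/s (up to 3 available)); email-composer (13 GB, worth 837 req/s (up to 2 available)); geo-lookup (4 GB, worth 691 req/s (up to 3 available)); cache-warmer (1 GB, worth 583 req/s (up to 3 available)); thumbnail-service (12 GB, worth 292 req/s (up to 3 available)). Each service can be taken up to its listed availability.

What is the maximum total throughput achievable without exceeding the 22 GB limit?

Ranking by ratio (throughput/GB): cache-warmer 583.00, geo-lookup 172.75, notification-fanout 105.33.
Notification-fanout + 3×geo-lookup + 3×cache-warmer uses 21 of the 22 GB and totals 4454.

4454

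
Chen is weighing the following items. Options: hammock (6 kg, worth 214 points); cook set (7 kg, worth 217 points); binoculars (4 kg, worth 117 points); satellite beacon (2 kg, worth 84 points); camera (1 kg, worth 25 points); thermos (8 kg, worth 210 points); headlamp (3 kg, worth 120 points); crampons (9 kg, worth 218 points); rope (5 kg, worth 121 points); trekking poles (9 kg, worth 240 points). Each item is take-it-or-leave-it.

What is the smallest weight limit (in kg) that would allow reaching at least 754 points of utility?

Look for the lowest-weight combination reaching 754.
hammock + cook set + binoculars + satellite beacon + camera + headlamp: 777 utility at 23 kg.
Any bundle with less than 23 kg falls short of 754.

23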